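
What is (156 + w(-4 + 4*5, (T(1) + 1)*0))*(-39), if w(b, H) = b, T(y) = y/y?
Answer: -6708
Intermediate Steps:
T(y) = 1
(156 + w(-4 + 4*5, (T(1) + 1)*0))*(-39) = (156 + (-4 + 4*5))*(-39) = (156 + (-4 + 20))*(-39) = (156 + 16)*(-39) = 172*(-39) = -6708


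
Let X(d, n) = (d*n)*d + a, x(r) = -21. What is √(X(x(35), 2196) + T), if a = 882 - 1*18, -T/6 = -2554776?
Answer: 6*√452721 ≈ 4037.1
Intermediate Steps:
T = 15328656 (T = -6*(-2554776) = 15328656)
a = 864 (a = 882 - 18 = 864)
X(d, n) = 864 + n*d² (X(d, n) = (d*n)*d + 864 = n*d² + 864 = 864 + n*d²)
√(X(x(35), 2196) + T) = √((864 + 2196*(-21)²) + 15328656) = √((864 + 2196*441) + 15328656) = √((864 + 968436) + 15328656) = √(969300 + 15328656) = √16297956 = 6*√452721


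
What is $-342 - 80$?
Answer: $-422$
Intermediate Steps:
$-342 - 80 = -422$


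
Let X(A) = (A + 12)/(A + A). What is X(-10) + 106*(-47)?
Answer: -49821/10 ≈ -4982.1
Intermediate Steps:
X(A) = (12 + A)/(2*A) (X(A) = (12 + A)/((2*A)) = (12 + A)*(1/(2*A)) = (12 + A)/(2*A))
X(-10) + 106*(-47) = (½)*(12 - 10)/(-10) + 106*(-47) = (½)*(-⅒)*2 - 4982 = -⅒ - 4982 = -49821/10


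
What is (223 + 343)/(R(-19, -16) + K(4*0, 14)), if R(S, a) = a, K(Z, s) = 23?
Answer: 566/7 ≈ 80.857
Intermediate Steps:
(223 + 343)/(R(-19, -16) + K(4*0, 14)) = (223 + 343)/(-16 + 23) = 566/7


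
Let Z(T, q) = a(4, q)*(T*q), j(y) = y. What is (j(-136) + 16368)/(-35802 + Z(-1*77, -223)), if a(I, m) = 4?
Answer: 8116/16441 ≈ 0.49364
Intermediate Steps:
Z(T, q) = 4*T*q (Z(T, q) = 4*(T*q) = 4*T*q)
(j(-136) + 16368)/(-35802 + Z(-1*77, -223)) = (-136 + 16368)/(-35802 + 4*(-1*77)*(-223)) = 16232/(-35802 + 4*(-77)*(-223)) = 16232/(-35802 + 68684) = 16232/32882 = 16232*(1/32882) = 8116/16441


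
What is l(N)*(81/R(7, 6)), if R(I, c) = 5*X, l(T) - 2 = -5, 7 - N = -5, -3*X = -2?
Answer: -729/10 ≈ -72.900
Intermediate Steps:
X = ⅔ (X = -⅓*(-2) = ⅔ ≈ 0.66667)
N = 12 (N = 7 - 1*(-5) = 7 + 5 = 12)
l(T) = -3 (l(T) = 2 - 5 = -3)
R(I, c) = 10/3 (R(I, c) = 5*(⅔) = 10/3)
l(N)*(81/R(7, 6)) = -243/10/3 = -243*3/10 = -3*243/10 = -729/10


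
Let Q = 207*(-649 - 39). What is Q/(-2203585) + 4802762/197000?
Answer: 1061135025377/43410624500 ≈ 24.444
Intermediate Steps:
Q = -142416 (Q = 207*(-688) = -142416)
Q/(-2203585) + 4802762/197000 = -142416/(-2203585) + 4802762/197000 = -142416*(-1/2203585) + 4802762*(1/197000) = 142416/2203585 + 2401381/98500 = 1061135025377/43410624500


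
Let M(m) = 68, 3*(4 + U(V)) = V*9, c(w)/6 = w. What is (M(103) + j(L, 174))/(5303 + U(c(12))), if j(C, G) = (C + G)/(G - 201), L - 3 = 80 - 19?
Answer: 1598/148905 ≈ 0.010732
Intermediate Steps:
c(w) = 6*w
U(V) = -4 + 3*V (U(V) = -4 + (V*9)/3 = -4 + (9*V)/3 = -4 + 3*V)
L = 64 (L = 3 + (80 - 19) = 3 + 61 = 64)
j(C, G) = (C + G)/(-201 + G)
(M(103) + j(L, 174))/(5303 + U(c(12))) = (68 + (64 + 174)/(-201 + 174))/(5303 + (-4 + 3*(6*12))) = (68 + 238/(-27))/(5303 + (-4 + 3*72)) = (68 - 1/27*238)/(5303 + (-4 + 216)) = (68 - 238/27)/(5303 + 212) = (1598/27)/5515 = (1598/27)*(1/5515) = 1598/148905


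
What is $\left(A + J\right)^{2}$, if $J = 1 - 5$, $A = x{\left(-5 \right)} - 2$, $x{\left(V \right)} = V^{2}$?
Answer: $361$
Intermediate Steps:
$A = 23$ ($A = \left(-5\right)^{2} - 2 = 25 - 2 = 23$)
$J = -4$ ($J = 1 - 5 = -4$)
$\left(A + J\right)^{2} = \left(23 - 4\right)^{2} = 19^{2} = 361$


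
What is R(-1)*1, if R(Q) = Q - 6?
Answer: -7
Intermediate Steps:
R(Q) = -6 + Q
R(-1)*1 = (-6 - 1)*1 = -7*1 = -7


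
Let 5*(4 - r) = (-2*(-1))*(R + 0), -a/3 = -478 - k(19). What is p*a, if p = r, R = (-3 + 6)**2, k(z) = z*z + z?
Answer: 5148/5 ≈ 1029.6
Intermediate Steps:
k(z) = z + z**2 (k(z) = z**2 + z = z + z**2)
R = 9 (R = 3**2 = 9)
a = 2574 (a = -3*(-478 - 19*(1 + 19)) = -3*(-478 - 19*20) = -3*(-478 - 1*380) = -3*(-478 - 380) = -3*(-858) = 2574)
r = 2/5 (r = 4 - (-2*(-1))*(9 + 0)/5 = 4 - 2*9/5 = 4 - 1/5*18 = 4 - 18/5 = 2/5 ≈ 0.40000)
p = 2/5 ≈ 0.40000
p*a = (2/5)*2574 = 5148/5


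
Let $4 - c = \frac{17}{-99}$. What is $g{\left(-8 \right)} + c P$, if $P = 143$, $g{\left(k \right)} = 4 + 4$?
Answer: $\frac{5441}{9} \approx 604.56$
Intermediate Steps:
$g{\left(k \right)} = 8$
$c = \frac{413}{99}$ ($c = 4 - \frac{17}{-99} = 4 - 17 \left(- \frac{1}{99}\right) = 4 - - \frac{17}{99} = 4 + \frac{17}{99} = \frac{413}{99} \approx 4.1717$)
$g{\left(-8 \right)} + c P = 8 + \frac{413}{99} \cdot 143 = 8 + \frac{5369}{9} = \frac{5441}{9}$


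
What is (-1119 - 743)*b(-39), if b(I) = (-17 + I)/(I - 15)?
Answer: -52136/27 ≈ -1931.0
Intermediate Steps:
b(I) = (-17 + I)/(-15 + I)
(-1119 - 743)*b(-39) = (-1119 - 743)*((-17 - 39)/(-15 - 39)) = -1862*(-56)/(-54) = -(-931)*(-56)/27 = -1862*28/27 = -52136/27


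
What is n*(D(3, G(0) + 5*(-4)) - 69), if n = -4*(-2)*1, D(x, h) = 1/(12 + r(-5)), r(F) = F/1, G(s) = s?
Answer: -3856/7 ≈ -550.86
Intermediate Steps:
r(F) = F (r(F) = F*1 = F)
D(x, h) = ⅐ (D(x, h) = 1/(12 - 5) = 1/7 = ⅐)
n = 8 (n = 8*1 = 8)
n*(D(3, G(0) + 5*(-4)) - 69) = 8*(⅐ - 69) = 8*(-482/7) = -3856/7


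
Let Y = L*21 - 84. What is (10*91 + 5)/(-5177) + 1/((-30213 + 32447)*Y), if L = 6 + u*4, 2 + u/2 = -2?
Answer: -1287794477/7286213340 ≈ -0.17674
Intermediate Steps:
u = -8 (u = -4 + 2*(-2) = -4 - 4 = -8)
L = -26 (L = 6 - 8*4 = 6 - 32 = -26)
Y = -630 (Y = -26*21 - 84 = -546 - 84 = -630)
(10*91 + 5)/(-5177) + 1/((-30213 + 32447)*Y) = (10*91 + 5)/(-5177) + 1/((-30213 + 32447)*(-630)) = (910 + 5)*(-1/5177) - 1/630/2234 = 915*(-1/5177) + (1/2234)*(-1/630) = -915/5177 - 1/1407420 = -1287794477/7286213340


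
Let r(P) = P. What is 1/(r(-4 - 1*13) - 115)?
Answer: -1/132 ≈ -0.0075758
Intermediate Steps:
1/(r(-4 - 1*13) - 115) = 1/((-4 - 1*13) - 115) = 1/((-4 - 13) - 115) = 1/(-17 - 115) = 1/(-132) = -1/132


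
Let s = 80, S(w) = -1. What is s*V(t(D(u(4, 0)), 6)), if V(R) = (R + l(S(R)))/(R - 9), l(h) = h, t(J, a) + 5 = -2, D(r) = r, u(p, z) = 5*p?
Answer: 40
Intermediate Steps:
t(J, a) = -7 (t(J, a) = -5 - 2 = -7)
V(R) = (-1 + R)/(-9 + R) (V(R) = (R - 1)/(R - 9) = (-1 + R)/(-9 + R))
s*V(t(D(u(4, 0)), 6)) = 80*((-1 - 7)/(-9 - 7)) = 80*(-8/(-16)) = 80*(-1/16*(-8)) = 80*(1/2) = 40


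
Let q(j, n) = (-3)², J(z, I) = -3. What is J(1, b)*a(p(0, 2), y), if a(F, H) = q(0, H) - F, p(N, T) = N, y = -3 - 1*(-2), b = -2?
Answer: -27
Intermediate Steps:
y = -1 (y = -3 + 2 = -1)
q(j, n) = 9
a(F, H) = 9 - F
J(1, b)*a(p(0, 2), y) = -3*(9 - 1*0) = -3*(9 + 0) = -3*9 = -27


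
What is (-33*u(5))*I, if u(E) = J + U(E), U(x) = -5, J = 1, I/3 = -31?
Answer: -12276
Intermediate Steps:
I = -93 (I = 3*(-31) = -93)
u(E) = -4 (u(E) = 1 - 5 = -4)
(-33*u(5))*I = -33*(-4)*(-93) = 132*(-93) = -12276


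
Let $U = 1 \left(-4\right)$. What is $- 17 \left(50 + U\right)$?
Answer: $-782$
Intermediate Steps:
$U = -4$
$- 17 \left(50 + U\right) = - 17 \left(50 - 4\right) = \left(-17\right) 46 = -782$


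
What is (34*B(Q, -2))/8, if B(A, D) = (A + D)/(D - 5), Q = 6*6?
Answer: -289/14 ≈ -20.643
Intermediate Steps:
Q = 36
B(A, D) = (A + D)/(-5 + D)
(34*B(Q, -2))/8 = (34*((36 - 2)/(-5 - 2)))/8 = (34*(34/(-7)))*(⅛) = (34*(-⅐*34))*(⅛) = (34*(-34/7))*(⅛) = -1156/7*⅛ = -289/14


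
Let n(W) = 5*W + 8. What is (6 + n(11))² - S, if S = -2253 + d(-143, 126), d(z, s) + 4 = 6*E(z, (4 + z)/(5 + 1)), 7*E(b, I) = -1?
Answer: 49132/7 ≈ 7018.9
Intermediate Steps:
E(b, I) = -⅐ (E(b, I) = (⅐)*(-1) = -⅐)
n(W) = 8 + 5*W
d(z, s) = -34/7 (d(z, s) = -4 + 6*(-⅐) = -4 - 6/7 = -34/7)
S = -15805/7 (S = -2253 - 34/7 = -15805/7 ≈ -2257.9)
(6 + n(11))² - S = (6 + (8 + 5*11))² - 1*(-15805/7) = (6 + (8 + 55))² + 15805/7 = (6 + 63)² + 15805/7 = 69² + 15805/7 = 4761 + 15805/7 = 49132/7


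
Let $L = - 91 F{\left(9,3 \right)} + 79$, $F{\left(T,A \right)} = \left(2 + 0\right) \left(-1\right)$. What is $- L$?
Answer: $-261$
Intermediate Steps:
$F{\left(T,A \right)} = -2$ ($F{\left(T,A \right)} = 2 \left(-1\right) = -2$)
$L = 261$ ($L = \left(-91\right) \left(-2\right) + 79 = 182 + 79 = 261$)
$- L = \left(-1\right) 261 = -261$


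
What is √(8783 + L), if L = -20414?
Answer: I*√11631 ≈ 107.85*I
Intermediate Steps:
√(8783 + L) = √(8783 - 20414) = √(-11631) = I*√11631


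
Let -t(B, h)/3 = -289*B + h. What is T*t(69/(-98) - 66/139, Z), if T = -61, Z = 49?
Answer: 971460807/13622 ≈ 71316.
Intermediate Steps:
t(B, h) = -3*h + 867*B (t(B, h) = -3*(-289*B + h) = -3*(h - 289*B) = -3*h + 867*B)
T*t(69/(-98) - 66/139, Z) = -61*(-3*49 + 867*(69/(-98) - 66/139)) = -61*(-147 + 867*(69*(-1/98) - 66*1/139)) = -61*(-147 + 867*(-69/98 - 66/139)) = -61*(-147 + 867*(-16059/13622)) = -61*(-147 - 13923153/13622) = -61*(-15925587/13622) = 971460807/13622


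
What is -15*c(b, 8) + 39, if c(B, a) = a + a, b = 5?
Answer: -201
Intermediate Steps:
c(B, a) = 2*a
-15*c(b, 8) + 39 = -30*8 + 39 = -15*16 + 39 = -240 + 39 = -201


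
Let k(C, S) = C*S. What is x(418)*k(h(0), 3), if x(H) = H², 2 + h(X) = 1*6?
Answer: 2096688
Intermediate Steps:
h(X) = 4 (h(X) = -2 + 1*6 = -2 + 6 = 4)
x(418)*k(h(0), 3) = 418²*(4*3) = 174724*12 = 2096688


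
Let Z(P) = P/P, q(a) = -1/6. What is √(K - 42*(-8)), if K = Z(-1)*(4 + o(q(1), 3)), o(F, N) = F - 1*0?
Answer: √12234/6 ≈ 18.435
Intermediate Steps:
q(a) = -⅙ (q(a) = -1*⅙ = -⅙)
o(F, N) = F (o(F, N) = F + 0 = F)
Z(P) = 1
K = 23/6 (K = 1*(4 - ⅙) = 1*(23/6) = 23/6 ≈ 3.8333)
√(K - 42*(-8)) = √(23/6 - 42*(-8)) = √(23/6 + 336) = √(2039/6) = √12234/6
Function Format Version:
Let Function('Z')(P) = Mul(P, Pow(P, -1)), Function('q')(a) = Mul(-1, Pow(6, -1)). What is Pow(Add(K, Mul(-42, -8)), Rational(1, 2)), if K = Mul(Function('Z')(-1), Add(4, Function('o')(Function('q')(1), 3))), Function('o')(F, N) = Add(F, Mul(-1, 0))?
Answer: Mul(Rational(1, 6), Pow(12234, Rational(1, 2))) ≈ 18.435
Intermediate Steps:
Function('q')(a) = Rational(-1, 6) (Function('q')(a) = Mul(-1, Rational(1, 6)) = Rational(-1, 6))
Function('o')(F, N) = F (Function('o')(F, N) = Add(F, 0) = F)
Function('Z')(P) = 1
K = Rational(23, 6) (K = Mul(1, Add(4, Rational(-1, 6))) = Mul(1, Rational(23, 6)) = Rational(23, 6) ≈ 3.8333)
Pow(Add(K, Mul(-42, -8)), Rational(1, 2)) = Pow(Add(Rational(23, 6), Mul(-42, -8)), Rational(1, 2)) = Pow(Add(Rational(23, 6), 336), Rational(1, 2)) = Pow(Rational(2039, 6), Rational(1, 2)) = Mul(Rational(1, 6), Pow(12234, Rational(1, 2)))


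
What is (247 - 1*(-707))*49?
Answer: 46746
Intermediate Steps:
(247 - 1*(-707))*49 = (247 + 707)*49 = 954*49 = 46746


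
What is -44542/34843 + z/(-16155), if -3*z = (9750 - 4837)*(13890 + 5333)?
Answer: 3288504748927/1688665995 ≈ 1947.4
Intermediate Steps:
z = -94442599/3 (z = -(9750 - 4837)*(13890 + 5333)/3 = -4913*19223/3 = -⅓*94442599 = -94442599/3 ≈ -3.1481e+7)
-44542/34843 + z/(-16155) = -44542/34843 - 94442599/3/(-16155) = -44542*1/34843 - 94442599/3*(-1/16155) = -44542/34843 + 94442599/48465 = 3288504748927/1688665995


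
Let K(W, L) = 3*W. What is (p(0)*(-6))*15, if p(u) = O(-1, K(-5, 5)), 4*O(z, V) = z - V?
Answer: -315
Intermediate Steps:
O(z, V) = -V/4 + z/4 (O(z, V) = (z - V)/4 = -V/4 + z/4)
p(u) = 7/2 (p(u) = -3*(-5)/4 + (1/4)*(-1) = -1/4*(-15) - 1/4 = 15/4 - 1/4 = 7/2)
(p(0)*(-6))*15 = ((7/2)*(-6))*15 = -21*15 = -315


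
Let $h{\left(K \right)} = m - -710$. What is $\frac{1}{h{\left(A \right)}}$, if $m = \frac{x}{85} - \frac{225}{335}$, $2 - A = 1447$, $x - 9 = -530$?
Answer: $\frac{5695}{4004718} \approx 0.0014221$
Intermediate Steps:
$x = -521$ ($x = 9 - 530 = -521$)
$A = -1445$ ($A = 2 - 1447 = -1445$)
$m = - \frac{38732}{5695}$ ($m = - \frac{521}{85} - \frac{225}{335} = \left(-521\right) \frac{1}{85} - \frac{45}{67} = - \frac{521}{85} - \frac{45}{67} = - \frac{38732}{5695} \approx -6.8011$)
$h{\left(K \right)} = \frac{4004718}{5695}$ ($h{\left(K \right)} = - \frac{38732}{5695} - -710 = - \frac{38732}{5695} + 710 = \frac{4004718}{5695}$)
$\frac{1}{h{\left(A \right)}} = \frac{1}{\frac{4004718}{5695}} = \frac{5695}{4004718}$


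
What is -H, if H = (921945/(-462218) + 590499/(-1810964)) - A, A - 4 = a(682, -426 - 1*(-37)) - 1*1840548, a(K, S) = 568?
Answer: -770084329503706295/418530079076 ≈ -1.8400e+6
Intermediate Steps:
A = -1839976 (A = 4 + (568 - 1*1840548) = 4 + (568 - 1840548) = 4 - 1839980 = -1839976)
H = 770084329503706295/418530079076 (H = (921945/(-462218) + 590499/(-1810964)) - 1*(-1839976) = (921945*(-1/462218) + 590499*(-1/1810964)) + 1839976 = (-921945/462218 - 590499/1810964) + 1839976 = -971274235881/418530079076 + 1839976 = 770084329503706295/418530079076 ≈ 1.8400e+6)
-H = -1*770084329503706295/418530079076 = -770084329503706295/418530079076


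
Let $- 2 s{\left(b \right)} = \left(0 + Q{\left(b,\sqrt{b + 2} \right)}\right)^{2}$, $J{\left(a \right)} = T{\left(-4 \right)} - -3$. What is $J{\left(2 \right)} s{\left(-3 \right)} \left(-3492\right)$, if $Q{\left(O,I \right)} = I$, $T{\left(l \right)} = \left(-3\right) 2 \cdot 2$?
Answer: $15714$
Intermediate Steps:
$T{\left(l \right)} = -12$ ($T{\left(l \right)} = \left(-6\right) 2 = -12$)
$J{\left(a \right)} = -9$ ($J{\left(a \right)} = -12 - -3 = -12 + 3 = -9$)
$s{\left(b \right)} = -1 - \frac{b}{2}$ ($s{\left(b \right)} = - \frac{\left(0 + \sqrt{b + 2}\right)^{2}}{2} = - \frac{\left(0 + \sqrt{2 + b}\right)^{2}}{2} = - \frac{\left(\sqrt{2 + b}\right)^{2}}{2} = - \frac{2 + b}{2} = -1 - \frac{b}{2}$)
$J{\left(2 \right)} s{\left(-3 \right)} \left(-3492\right) = - 9 \left(-1 - - \frac{3}{2}\right) \left(-3492\right) = - 9 \left(-1 + \frac{3}{2}\right) \left(-3492\right) = - 9 \cdot \frac{1}{2} \left(-3492\right) = \left(-9\right) \left(-1746\right) = 15714$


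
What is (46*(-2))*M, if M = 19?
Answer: -1748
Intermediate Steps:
(46*(-2))*M = (46*(-2))*19 = -92*19 = -1748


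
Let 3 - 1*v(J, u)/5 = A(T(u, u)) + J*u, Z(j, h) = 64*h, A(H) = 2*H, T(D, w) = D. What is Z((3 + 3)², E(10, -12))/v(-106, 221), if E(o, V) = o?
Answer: 128/22987 ≈ 0.0055684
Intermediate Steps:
v(J, u) = 15 - 10*u - 5*J*u (v(J, u) = 15 - 5*(2*u + J*u) = 15 + (-10*u - 5*J*u) = 15 - 10*u - 5*J*u)
Z((3 + 3)², E(10, -12))/v(-106, 221) = (64*10)/(15 - 10*221 - 5*(-106)*221) = 640/(15 - 2210 + 117130) = 640/114935 = 640*(1/114935) = 128/22987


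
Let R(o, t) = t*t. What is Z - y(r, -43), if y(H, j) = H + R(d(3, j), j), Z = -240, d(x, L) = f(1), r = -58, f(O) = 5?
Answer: -2031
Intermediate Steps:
d(x, L) = 5
R(o, t) = t²
y(H, j) = H + j²
Z - y(r, -43) = -240 - (-58 + (-43)²) = -240 - (-58 + 1849) = -240 - 1*1791 = -240 - 1791 = -2031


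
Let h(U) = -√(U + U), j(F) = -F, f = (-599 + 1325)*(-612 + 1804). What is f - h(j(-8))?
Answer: 865396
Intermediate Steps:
f = 865392 (f = 726*1192 = 865392)
h(U) = -√2*√U (h(U) = -√(2*U) = -√2*√U)
f - h(j(-8)) = 865392 - (-1)*√2*√(-1*(-8)) = 865392 - (-1)*√2*√8 = 865392 - (-1)*√2*2*√2 = 865392 - 1*(-4) = 865392 + 4 = 865396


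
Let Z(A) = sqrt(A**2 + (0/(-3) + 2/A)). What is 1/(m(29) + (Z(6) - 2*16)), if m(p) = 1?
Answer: -93/2774 - sqrt(327)/2774 ≈ -0.040044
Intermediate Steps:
Z(A) = sqrt(A**2 + 2/A) (Z(A) = sqrt(A**2 + (0*(-1/3) + 2/A)) = sqrt(A**2 + (0 + 2/A)) = sqrt(A**2 + 2/A))
1/(m(29) + (Z(6) - 2*16)) = 1/(1 + (sqrt((2 + 6**3)/6) - 2*16)) = 1/(1 + (sqrt((2 + 216)/6) - 32)) = 1/(1 + (sqrt((1/6)*218) - 32)) = 1/(1 + (sqrt(109/3) - 32)) = 1/(1 + (sqrt(327)/3 - 32)) = 1/(1 + (-32 + sqrt(327)/3)) = 1/(-31 + sqrt(327)/3)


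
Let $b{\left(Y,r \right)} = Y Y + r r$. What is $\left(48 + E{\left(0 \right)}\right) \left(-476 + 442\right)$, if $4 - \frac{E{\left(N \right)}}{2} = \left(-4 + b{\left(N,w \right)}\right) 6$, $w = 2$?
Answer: $-1904$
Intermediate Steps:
$b{\left(Y,r \right)} = Y^{2} + r^{2}$
$E{\left(N \right)} = 8 - 12 N^{2}$ ($E{\left(N \right)} = 8 - 2 \left(-4 + \left(N^{2} + 2^{2}\right)\right) 6 = 8 - 2 \left(-4 + \left(N^{2} + 4\right)\right) 6 = 8 - 2 \left(-4 + \left(4 + N^{2}\right)\right) 6 = 8 - 2 N^{2} \cdot 6 = 8 - 2 \cdot 6 N^{2} = 8 - 12 N^{2}$)
$\left(48 + E{\left(0 \right)}\right) \left(-476 + 442\right) = \left(48 + \left(8 - 12 \cdot 0^{2}\right)\right) \left(-476 + 442\right) = \left(48 + \left(8 - 0\right)\right) \left(-34\right) = \left(48 + \left(8 + 0\right)\right) \left(-34\right) = \left(48 + 8\right) \left(-34\right) = 56 \left(-34\right) = -1904$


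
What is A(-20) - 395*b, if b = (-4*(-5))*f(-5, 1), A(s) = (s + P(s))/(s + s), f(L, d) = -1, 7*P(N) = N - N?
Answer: 15801/2 ≈ 7900.5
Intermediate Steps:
P(N) = 0 (P(N) = (N - N)/7 = (⅐)*0 = 0)
A(s) = ½ (A(s) = (s + 0)/(s + s) = s/((2*s)) = s*(1/(2*s)) = ½)
b = -20 (b = -4*(-5)*(-1) = 20*(-1) = -20)
A(-20) - 395*b = ½ - 395*(-20) = ½ + 7900 = 15801/2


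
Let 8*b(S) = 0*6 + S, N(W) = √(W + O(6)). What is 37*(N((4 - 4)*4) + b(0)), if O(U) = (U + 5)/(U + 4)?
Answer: 37*√110/10 ≈ 38.806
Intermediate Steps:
O(U) = (5 + U)/(4 + U)
N(W) = √(11/10 + W) (N(W) = √(W + (5 + 6)/(4 + 6)) = √(W + 11/10) = √(11/10 + W))
b(S) = S/8 (b(S) = (0*6 + S)/8 = (0 + S)/8 = S/8)
37*(N((4 - 4)*4) + b(0)) = 37*(√(110 + 100*((4 - 4)*4))/10 + (⅛)*0) = 37*(√(110 + 100*(0*4))/10 + 0) = 37*(√(110 + 100*0)/10 + 0) = 37*(√(110 + 0)/10 + 0) = 37*(√110/10 + 0) = 37*(√110/10) = 37*√110/10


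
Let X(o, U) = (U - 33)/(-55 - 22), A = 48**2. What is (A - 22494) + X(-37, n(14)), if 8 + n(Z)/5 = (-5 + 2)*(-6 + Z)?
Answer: -1554437/77 ≈ -20188.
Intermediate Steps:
n(Z) = 50 - 15*Z (n(Z) = -40 + 5*((-5 + 2)*(-6 + Z)) = -40 + 5*(-3*(-6 + Z)) = -40 + 5*(18 - 3*Z) = -40 + (90 - 15*Z) = 50 - 15*Z)
A = 2304
X(o, U) = 3/7 - U/77 (X(o, U) = (-33 + U)/(-77) = (-33 + U)*(-1/77) = 3/7 - U/77)
(A - 22494) + X(-37, n(14)) = (2304 - 22494) + (3/7 - (50 - 15*14)/77) = -20190 + (3/7 - (50 - 210)/77) = -20190 + (3/7 - 1/77*(-160)) = -20190 + (3/7 + 160/77) = -20190 + 193/77 = -1554437/77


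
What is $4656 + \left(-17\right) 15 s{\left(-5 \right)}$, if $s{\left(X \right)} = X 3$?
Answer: $8481$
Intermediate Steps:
$s{\left(X \right)} = 3 X$
$4656 + \left(-17\right) 15 s{\left(-5 \right)} = 4656 + \left(-17\right) 15 \cdot 3 \left(-5\right) = 4656 - -3825 = 4656 + 3825 = 8481$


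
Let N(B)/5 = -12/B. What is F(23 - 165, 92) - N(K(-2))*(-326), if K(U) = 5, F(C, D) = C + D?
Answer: -3962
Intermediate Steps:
N(B) = -60/B (N(B) = 5*(-12/B) = -60/B)
F(23 - 165, 92) - N(K(-2))*(-326) = ((23 - 165) + 92) - (-60/5)*(-326) = (-142 + 92) - (-60*⅕)*(-326) = -50 - (-12)*(-326) = -50 - 1*3912 = -50 - 3912 = -3962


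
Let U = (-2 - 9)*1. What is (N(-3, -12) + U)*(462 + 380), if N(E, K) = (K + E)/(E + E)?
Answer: -7157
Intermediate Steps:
U = -11 (U = -11*1 = -11)
N(E, K) = (E + K)/(2*E) (N(E, K) = (E + K)/((2*E)) = (E + K)*(1/(2*E)) = (E + K)/(2*E))
(N(-3, -12) + U)*(462 + 380) = ((1/2)*(-3 - 12)/(-3) - 11)*(462 + 380) = ((1/2)*(-1/3)*(-15) - 11)*842 = (5/2 - 11)*842 = -17/2*842 = -7157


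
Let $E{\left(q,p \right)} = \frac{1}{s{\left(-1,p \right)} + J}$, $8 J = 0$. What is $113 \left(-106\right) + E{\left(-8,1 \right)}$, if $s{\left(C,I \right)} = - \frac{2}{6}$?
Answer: $-11981$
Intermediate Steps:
$J = 0$ ($J = \frac{1}{8} \cdot 0 = 0$)
$s{\left(C,I \right)} = - \frac{1}{3}$ ($s{\left(C,I \right)} = \left(-2\right) \frac{1}{6} = - \frac{1}{3}$)
$E{\left(q,p \right)} = -3$ ($E{\left(q,p \right)} = \frac{1}{- \frac{1}{3} + 0} = \frac{1}{- \frac{1}{3}} = -3$)
$113 \left(-106\right) + E{\left(-8,1 \right)} = 113 \left(-106\right) - 3 = -11978 - 3 = -11981$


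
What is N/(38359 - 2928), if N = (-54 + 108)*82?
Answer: 4428/35431 ≈ 0.12498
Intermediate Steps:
N = 4428 (N = 54*82 = 4428)
N/(38359 - 2928) = 4428/(38359 - 2928) = 4428/35431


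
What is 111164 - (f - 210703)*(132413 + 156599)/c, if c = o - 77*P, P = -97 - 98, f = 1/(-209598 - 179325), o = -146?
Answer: 24326586416959708/5782896087 ≈ 4.2066e+6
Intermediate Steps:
f = -1/388923 (f = 1/(-388923) = -1/388923 ≈ -2.5712e-6)
P = -195
c = 14869 (c = -146 - 77*(-195) = -146 + 15015 = 14869)
111164 - (f - 210703)*(132413 + 156599)/c = 111164 - (-1/388923 - 210703)*(132413 + 156599)/14869 = 111164 - (-81947242870/388923*289012)/14869 = 111164 - (-23683736556344440)/(388923*14869) = 111164 - 1*(-23683736556344440/5782896087) = 111164 + 23683736556344440/5782896087 = 24326586416959708/5782896087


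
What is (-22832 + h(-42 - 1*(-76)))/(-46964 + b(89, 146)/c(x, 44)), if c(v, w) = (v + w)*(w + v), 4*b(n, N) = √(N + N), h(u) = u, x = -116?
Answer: 115093767284195328/237093766415253431 + 236369664*√73/237093766415253431 ≈ 0.48544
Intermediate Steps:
b(n, N) = √2*√N/4 (b(n, N) = √(N + N)/4 = √(2*N)/4 = (√2*√N)/4 = √2*√N/4)
c(v, w) = (v + w)² (c(v, w) = (v + w)*(v + w) = (v + w)²)
(-22832 + h(-42 - 1*(-76)))/(-46964 + b(89, 146)/c(x, 44)) = (-22832 + (-42 - 1*(-76)))/(-46964 + (√2*√146/4)/((-116 + 44)²)) = (-22832 + (-42 + 76))/(-46964 + (√73/2)/((-72)²)) = (-22832 + 34)/(-46964 + (√73/2)/5184) = -22798/(-46964 + (√73/2)*(1/5184)) = -22798/(-46964 + √73/10368)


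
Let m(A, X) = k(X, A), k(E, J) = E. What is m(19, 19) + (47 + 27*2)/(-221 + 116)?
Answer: 1894/105 ≈ 18.038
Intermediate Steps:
m(A, X) = X
m(19, 19) + (47 + 27*2)/(-221 + 116) = 19 + (47 + 27*2)/(-221 + 116) = 19 + (47 + 54)/(-105) = 19 + 101*(-1/105) = 19 - 101/105 = 1894/105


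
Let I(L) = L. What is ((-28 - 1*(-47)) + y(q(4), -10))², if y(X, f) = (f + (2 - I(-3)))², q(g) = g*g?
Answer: 1936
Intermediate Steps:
q(g) = g²
y(X, f) = (5 + f)² (y(X, f) = (f + (2 - 1*(-3)))² = (f + (2 + 3))² = (f + 5)² = (5 + f)²)
((-28 - 1*(-47)) + y(q(4), -10))² = ((-28 - 1*(-47)) + (5 - 10)²)² = ((-28 + 47) + (-5)²)² = (19 + 25)² = 44² = 1936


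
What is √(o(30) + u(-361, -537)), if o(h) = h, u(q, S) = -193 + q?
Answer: 2*I*√131 ≈ 22.891*I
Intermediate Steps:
√(o(30) + u(-361, -537)) = √(30 + (-193 - 361)) = √(30 - 554) = √(-524) = 2*I*√131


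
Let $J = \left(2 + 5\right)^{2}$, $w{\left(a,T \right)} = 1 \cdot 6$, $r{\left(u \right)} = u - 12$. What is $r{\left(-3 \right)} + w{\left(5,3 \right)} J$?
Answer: $279$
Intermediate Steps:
$r{\left(u \right)} = -12 + u$
$w{\left(a,T \right)} = 6$
$J = 49$ ($J = 7^{2} = 49$)
$r{\left(-3 \right)} + w{\left(5,3 \right)} J = \left(-12 - 3\right) + 6 \cdot 49 = -15 + 294 = 279$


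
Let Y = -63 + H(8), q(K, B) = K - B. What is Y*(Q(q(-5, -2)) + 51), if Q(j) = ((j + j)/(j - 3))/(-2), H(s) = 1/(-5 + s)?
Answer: -9494/3 ≈ -3164.7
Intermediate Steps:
Y = -188/3 (Y = -63 + 1/(-5 + 8) = -63 + 1/3 = -63 + ⅓ = -188/3 ≈ -62.667)
Q(j) = -j/(-3 + j) (Q(j) = ((2*j)/(-3 + j))*(-½) = (2*j/(-3 + j))*(-½) = -j/(-3 + j))
Y*(Q(q(-5, -2)) + 51) = -188*(-(-5 - 1*(-2))/(-3 + (-5 - 1*(-2))) + 51)/3 = -188*(-(-5 + 2)/(-3 + (-5 + 2)) + 51)/3 = -188*(-1*(-3)/(-3 - 3) + 51)/3 = -188*(-1*(-3)/(-6) + 51)/3 = -188*(-1*(-3)*(-⅙) + 51)/3 = -188*(-½ + 51)/3 = -188/3*101/2 = -9494/3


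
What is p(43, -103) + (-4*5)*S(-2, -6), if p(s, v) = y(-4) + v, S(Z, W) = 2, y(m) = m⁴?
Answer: 113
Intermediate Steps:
p(s, v) = 256 + v (p(s, v) = (-4)⁴ + v = 256 + v)
p(43, -103) + (-4*5)*S(-2, -6) = (256 - 103) - 4*5*2 = 153 - 20*2 = 153 - 40 = 113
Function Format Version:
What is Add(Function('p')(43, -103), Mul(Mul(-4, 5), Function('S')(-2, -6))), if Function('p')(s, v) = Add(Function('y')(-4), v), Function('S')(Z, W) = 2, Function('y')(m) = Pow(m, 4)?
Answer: 113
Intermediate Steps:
Function('p')(s, v) = Add(256, v) (Function('p')(s, v) = Add(Pow(-4, 4), v) = Add(256, v))
Add(Function('p')(43, -103), Mul(Mul(-4, 5), Function('S')(-2, -6))) = Add(Add(256, -103), Mul(Mul(-4, 5), 2)) = Add(153, Mul(-20, 2)) = Add(153, -40) = 113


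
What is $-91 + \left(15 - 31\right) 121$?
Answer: $-2027$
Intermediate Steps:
$-91 + \left(15 - 31\right) 121 = -91 - 1936 = -2027$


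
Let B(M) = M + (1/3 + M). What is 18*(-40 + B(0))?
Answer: -714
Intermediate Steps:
B(M) = 1/3 + 2*M (B(M) = M + (1*(1/3) + M) = M + (1/3 + M) = 1/3 + 2*M)
18*(-40 + B(0)) = 18*(-40 + (1/3 + 2*0)) = 18*(-40 + (1/3 + 0)) = 18*(-40 + 1/3) = 18*(-119/3) = -714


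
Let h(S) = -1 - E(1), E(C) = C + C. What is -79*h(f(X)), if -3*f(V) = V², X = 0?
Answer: 237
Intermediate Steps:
E(C) = 2*C
f(V) = -V²/3
h(S) = -3 (h(S) = -1 - 2 = -3)
-79*h(f(X)) = -79*(-3) = 237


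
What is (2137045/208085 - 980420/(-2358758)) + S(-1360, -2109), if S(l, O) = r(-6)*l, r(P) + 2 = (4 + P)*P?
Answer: -666993657196219/49082215843 ≈ -13589.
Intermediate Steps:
r(P) = -2 + P*(4 + P) (r(P) = -2 + (4 + P)*P = -2 + P*(4 + P))
S(l, O) = 10*l (S(l, O) = (-2 + (-6)² + 4*(-6))*l = (-2 + 36 - 24)*l = 10*l)
(2137045/208085 - 980420/(-2358758)) + S(-1360, -2109) = (2137045/208085 - 980420/(-2358758)) + 10*(-1360) = (2137045*(1/208085) - 980420*(-1/2358758)) - 13600 = (427409/41617 + 490210/1179379) - 13600 = 524478268581/49082215843 - 13600 = -666993657196219/49082215843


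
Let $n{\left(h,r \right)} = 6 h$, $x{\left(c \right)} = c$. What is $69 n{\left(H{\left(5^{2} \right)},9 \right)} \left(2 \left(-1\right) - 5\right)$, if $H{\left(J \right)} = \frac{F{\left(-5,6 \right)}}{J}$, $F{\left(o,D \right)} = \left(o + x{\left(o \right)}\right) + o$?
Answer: $\frac{8694}{5} \approx 1738.8$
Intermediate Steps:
$F{\left(o,D \right)} = 3 o$ ($F{\left(o,D \right)} = \left(o + o\right) + o = 2 o + o = 3 o$)
$H{\left(J \right)} = - \frac{15}{J}$ ($H{\left(J \right)} = \frac{3 \left(-5\right)}{J} = - \frac{15}{J}$)
$69 n{\left(H{\left(5^{2} \right)},9 \right)} \left(2 \left(-1\right) - 5\right) = 69 \cdot 6 \left(- \frac{15}{5^{2}}\right) \left(2 \left(-1\right) - 5\right) = 69 \cdot 6 \left(- \frac{15}{25}\right) \left(-2 - 5\right) = 69 \cdot 6 \left(\left(-15\right) \frac{1}{25}\right) \left(-7\right) = 69 \cdot 6 \left(- \frac{3}{5}\right) \left(-7\right) = 69 \left(- \frac{18}{5}\right) \left(-7\right) = \left(- \frac{1242}{5}\right) \left(-7\right) = \frac{8694}{5}$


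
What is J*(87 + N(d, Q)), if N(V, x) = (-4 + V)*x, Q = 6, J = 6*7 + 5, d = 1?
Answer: 3243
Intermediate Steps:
J = 47 (J = 42 + 5 = 47)
N(V, x) = x*(-4 + V)
J*(87 + N(d, Q)) = 47*(87 + 6*(-4 + 1)) = 47*(87 + 6*(-3)) = 47*(87 - 18) = 47*69 = 3243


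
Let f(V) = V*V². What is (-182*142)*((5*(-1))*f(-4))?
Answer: -8270080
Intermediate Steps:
f(V) = V³
(-182*142)*((5*(-1))*f(-4)) = (-182*142)*((5*(-1))*(-4)³) = -(-129220)*(-64) = -25844*320 = -8270080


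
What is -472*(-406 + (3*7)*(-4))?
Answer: 231280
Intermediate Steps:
-472*(-406 + (3*7)*(-4)) = -472*(-406 + 21*(-4)) = -472*(-406 - 84) = -472*(-490) = 231280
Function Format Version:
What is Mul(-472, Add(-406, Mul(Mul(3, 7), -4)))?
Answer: 231280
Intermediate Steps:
Mul(-472, Add(-406, Mul(Mul(3, 7), -4))) = Mul(-472, Add(-406, Mul(21, -4))) = Mul(-472, Add(-406, -84)) = Mul(-472, -490) = 231280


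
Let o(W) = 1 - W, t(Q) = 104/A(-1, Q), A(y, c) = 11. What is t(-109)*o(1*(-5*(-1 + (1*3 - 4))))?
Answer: -936/11 ≈ -85.091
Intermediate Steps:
t(Q) = 104/11
t(-109)*o(1*(-5*(-1 + (1*3 - 4)))) = 104*(1 - (-5*(-1 + (1*3 - 4))))/11 = 104*(1 - (-5*(-1 + (3 - 4))))/11 = 104*(1 - (-5*(-1 - 1)))/11 = 104*(1 - (-5*(-2)))/11 = 104*(1 - 10)/11 = (104/11)*(-9) = -936/11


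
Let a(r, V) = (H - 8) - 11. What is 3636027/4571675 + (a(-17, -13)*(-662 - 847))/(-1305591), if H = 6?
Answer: 1552493859494/1989579244975 ≈ 0.78031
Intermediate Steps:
a(r, V) = -13 (a(r, V) = (6 - 8) - 11 = -2 - 11 = -13)
3636027/4571675 + (a(-17, -13)*(-662 - 847))/(-1305591) = 3636027/4571675 - 13*(-662 - 847)/(-1305591) = 3636027*(1/4571675) - 13*(-1509)*(-1/1305591) = 3636027/4571675 + 19617*(-1/1305591) = 3636027/4571675 - 6539/435197 = 1552493859494/1989579244975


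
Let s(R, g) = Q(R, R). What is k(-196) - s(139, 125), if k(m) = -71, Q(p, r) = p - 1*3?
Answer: -207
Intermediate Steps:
Q(p, r) = -3 + p (Q(p, r) = p - 3 = -3 + p)
s(R, g) = -3 + R
k(-196) - s(139, 125) = -71 - (-3 + 139) = -71 - 1*136 = -71 - 136 = -207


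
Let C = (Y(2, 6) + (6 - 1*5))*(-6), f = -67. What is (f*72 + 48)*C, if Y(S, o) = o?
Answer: 200592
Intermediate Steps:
C = -42 (C = (6 + (6 - 1*5))*(-6) = (6 + (6 - 5))*(-6) = (6 + 1)*(-6) = 7*(-6) = -42)
(f*72 + 48)*C = (-67*72 + 48)*(-42) = (-4824 + 48)*(-42) = -4776*(-42) = 200592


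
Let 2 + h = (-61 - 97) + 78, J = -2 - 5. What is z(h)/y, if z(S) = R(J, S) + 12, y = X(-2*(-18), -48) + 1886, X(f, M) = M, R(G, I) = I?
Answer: -35/919 ≈ -0.038085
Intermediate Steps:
J = -7
y = 1838 (y = -48 + 1886 = 1838)
h = -82 (h = -2 + ((-61 - 97) + 78) = -2 + (-158 + 78) = -2 - 80 = -82)
z(S) = 12 + S (z(S) = S + 12 = 12 + S)
z(h)/y = (12 - 82)/1838 = -70*1/1838 = -35/919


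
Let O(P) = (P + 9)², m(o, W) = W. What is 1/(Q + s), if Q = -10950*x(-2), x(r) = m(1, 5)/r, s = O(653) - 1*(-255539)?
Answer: 1/721158 ≈ 1.3867e-6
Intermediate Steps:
O(P) = (9 + P)²
s = 693783 (s = (9 + 653)² - 1*(-255539) = 662² + 255539 = 438244 + 255539 = 693783)
x(r) = 5/r
Q = 27375 (Q = -54750/(-2) = -54750*(-1)/2 = -10950*(-5/2) = 27375)
1/(Q + s) = 1/(27375 + 693783) = 1/721158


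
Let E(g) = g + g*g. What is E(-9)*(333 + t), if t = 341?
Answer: 48528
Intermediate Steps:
E(g) = g + g²
E(-9)*(333 + t) = (-9*(1 - 9))*(333 + 341) = -9*(-8)*674 = 72*674 = 48528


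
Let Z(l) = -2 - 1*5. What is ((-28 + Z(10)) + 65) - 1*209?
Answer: -179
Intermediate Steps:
Z(l) = -7 (Z(l) = -2 - 5 = -7)
((-28 + Z(10)) + 65) - 1*209 = ((-28 - 7) + 65) - 1*209 = (-35 + 65) - 209 = 30 - 209 = -179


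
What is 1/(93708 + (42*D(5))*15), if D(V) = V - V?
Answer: 1/93708 ≈ 1.0671e-5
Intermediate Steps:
D(V) = 0
1/(93708 + (42*D(5))*15) = 1/(93708 + (42*0)*15) = 1/(93708 + 0*15) = 1/(93708 + 0) = 1/93708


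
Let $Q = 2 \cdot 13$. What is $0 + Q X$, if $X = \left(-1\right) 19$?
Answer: $-494$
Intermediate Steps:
$Q = 26$
$X = -19$
$0 + Q X = 0 + 26 \left(-19\right) = 0 - 494 = -494$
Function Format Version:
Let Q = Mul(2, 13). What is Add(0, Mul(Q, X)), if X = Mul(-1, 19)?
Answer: -494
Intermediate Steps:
Q = 26
X = -19
Add(0, Mul(Q, X)) = Add(0, Mul(26, -19)) = Add(0, -494) = -494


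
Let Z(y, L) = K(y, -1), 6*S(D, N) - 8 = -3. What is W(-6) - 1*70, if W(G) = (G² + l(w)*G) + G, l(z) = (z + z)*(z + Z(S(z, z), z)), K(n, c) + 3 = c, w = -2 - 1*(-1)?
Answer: -100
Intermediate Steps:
w = -1 (w = -2 + 1 = -1)
S(D, N) = ⅚ (S(D, N) = 4/3 + (⅙)*(-3) = 4/3 - ½ = ⅚)
K(n, c) = -3 + c
Z(y, L) = -4 (Z(y, L) = -3 - 1 = -4)
l(z) = 2*z*(-4 + z) (l(z) = (z + z)*(z - 4) = (2*z)*(-4 + z) = 2*z*(-4 + z))
W(G) = G² + 11*G (W(G) = (G² + (2*(-1)*(-4 - 1))*G) + G = (G² + (2*(-1)*(-5))*G) + G = (G² + 10*G) + G = G² + 11*G)
W(-6) - 1*70 = -6*(11 - 6) - 1*70 = -6*5 - 70 = -30 - 70 = -100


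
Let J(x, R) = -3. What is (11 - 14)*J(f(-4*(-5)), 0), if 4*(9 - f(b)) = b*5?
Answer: 9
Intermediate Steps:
f(b) = 9 - 5*b/4 (f(b) = 9 - b*5/4 = 9 - 5*b/4)
(11 - 14)*J(f(-4*(-5)), 0) = (11 - 14)*(-3) = -3*(-3) = 9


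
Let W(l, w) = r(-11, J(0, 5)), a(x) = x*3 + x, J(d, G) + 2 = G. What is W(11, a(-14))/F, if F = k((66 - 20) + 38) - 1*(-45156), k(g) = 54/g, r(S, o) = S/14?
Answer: -11/632193 ≈ -1.7400e-5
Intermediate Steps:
J(d, G) = -2 + G
r(S, o) = S/14 (r(S, o) = S*(1/14) = S/14)
a(x) = 4*x (a(x) = 3*x + x = 4*x)
W(l, w) = -11/14 (W(l, w) = (1/14)*(-11) = -11/14)
F = 632193/14 (F = 54/((66 - 20) + 38) - 1*(-45156) = 54/(46 + 38) + 45156 = 54/84 + 45156 = 54*(1/84) + 45156 = 9/14 + 45156 = 632193/14 ≈ 45157.)
W(11, a(-14))/F = -11/(14*632193/14) = -11/14*14/632193 = -11/632193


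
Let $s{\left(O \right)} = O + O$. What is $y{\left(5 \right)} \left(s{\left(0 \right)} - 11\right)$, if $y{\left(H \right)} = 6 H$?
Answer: $-330$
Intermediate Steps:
$s{\left(O \right)} = 2 O$
$y{\left(5 \right)} \left(s{\left(0 \right)} - 11\right) = 6 \cdot 5 \left(2 \cdot 0 - 11\right) = 30 \left(0 - 11\right) = 30 \left(-11\right) = -330$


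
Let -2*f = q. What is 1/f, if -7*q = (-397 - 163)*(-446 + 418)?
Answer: 1/1120 ≈ 0.00089286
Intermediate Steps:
q = -2240 (q = -(-397 - 163)*(-446 + 418)/7 = -(-80)*(-28) = -1/7*15680 = -2240)
f = 1120 (f = -1/2*(-2240) = 1120)
1/f = 1/1120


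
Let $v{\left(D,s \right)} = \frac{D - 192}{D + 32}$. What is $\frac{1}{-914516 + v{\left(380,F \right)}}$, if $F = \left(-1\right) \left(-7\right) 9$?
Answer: $- \frac{103}{94195101} \approx -1.0935 \cdot 10^{-6}$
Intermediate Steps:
$F = 63$ ($F = 7 \cdot 9 = 63$)
$v{\left(D,s \right)} = \frac{-192 + D}{32 + D}$
$\frac{1}{-914516 + v{\left(380,F \right)}} = \frac{1}{-914516 + \frac{-192 + 380}{32 + 380}} = \frac{1}{-914516 + \frac{1}{412} \cdot 188} = \frac{1}{-914516 + \frac{47}{103}} = \frac{1}{- \frac{94195101}{103}} = - \frac{103}{94195101}$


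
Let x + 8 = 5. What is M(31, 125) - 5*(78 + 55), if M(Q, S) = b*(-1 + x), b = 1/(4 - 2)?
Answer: -667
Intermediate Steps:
x = -3 (x = -8 + 5 = -3)
b = ½ (b = 1/2 = ½ ≈ 0.50000)
M(Q, S) = -2 (M(Q, S) = (-1 - 3)/2 = (½)*(-4) = -2)
M(31, 125) - 5*(78 + 55) = -2 - 5*(78 + 55) = -2 - 5*133 = -2 - 1*665 = -2 - 665 = -667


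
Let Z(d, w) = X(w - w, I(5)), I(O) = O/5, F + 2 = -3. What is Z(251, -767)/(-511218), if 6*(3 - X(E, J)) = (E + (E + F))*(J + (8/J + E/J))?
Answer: -7/340812 ≈ -2.0539e-5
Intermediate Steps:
F = -5 (F = -2 - 3 = -5)
I(O) = O/5 (I(O) = O*(1/5) = O/5)
X(E, J) = 3 - (-5 + 2*E)*(J + 8/J + E/J)/6 (X(E, J) = 3 - (E + (E - 5))*(J + (8/J + E/J))/6 = 3 - (E + (-5 + E))*(J + 8/J + E/J)/6 = 3 - (-5 + 2*E)*(J + 8/J + E/J)/6)
Z(d, w) = 21/2 (Z(d, w) = (40 - 11*(w - w) - 2*(w - w)**2 + ((1/5)*5)*(18 + 5*((1/5)*5) - 2*(w - w)*(1/5)*5))/(6*(((1/5)*5))) = (1/6)*(40 - 11*0 - 2*0**2 + 1*(18 + 5*1 - 2*0*1))/1 = (1/6)*1*(40 + 0 - 2*0 + 1*(18 + 5 + 0)) = (1/6)*1*(40 + 0 + 0 + 1*23) = (1/6)*1*(40 + 0 + 0 + 23) = (1/6)*1*63 = 21/2)
Z(251, -767)/(-511218) = (21/2)/(-511218) = (21/2)*(-1/511218) = -7/340812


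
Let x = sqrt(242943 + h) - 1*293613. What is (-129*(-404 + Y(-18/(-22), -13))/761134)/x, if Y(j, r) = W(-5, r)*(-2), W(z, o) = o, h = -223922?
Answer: -7158578553/32808138666122116 - 24381*sqrt(19021)/32808138666122116 ≈ -2.1830e-7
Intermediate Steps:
x = -293613 + sqrt(19021) (x = sqrt(242943 - 223922) - 1*293613 = sqrt(19021) - 293613 = -293613 + sqrt(19021) ≈ -2.9348e+5)
Y(j, r) = -2*r (Y(j, r) = r*(-2) = -2*r)
(-129*(-404 + Y(-18/(-22), -13))/761134)/x = (-129*(-404 - 2*(-13))/761134)/(-293613 + sqrt(19021)) = (-129*(-404 + 26)*(1/761134))/(-293613 + sqrt(19021)) = (-129*(-378)*(1/761134))/(-293613 + sqrt(19021)) = (48762*(1/761134))/(-293613 + sqrt(19021)) = 24381/(380567*(-293613 + sqrt(19021)))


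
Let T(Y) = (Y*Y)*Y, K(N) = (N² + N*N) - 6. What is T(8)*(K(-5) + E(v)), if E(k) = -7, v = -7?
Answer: 18944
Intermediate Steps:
K(N) = -6 + 2*N² (K(N) = (N² + N²) - 6 = 2*N² - 6 = -6 + 2*N²)
T(Y) = Y³ (T(Y) = Y²*Y = Y³)
T(8)*(K(-5) + E(v)) = 8³*((-6 + 2*(-5)²) - 7) = 512*((-6 + 2*25) - 7) = 512*((-6 + 50) - 7) = 512*(44 - 7) = 512*37 = 18944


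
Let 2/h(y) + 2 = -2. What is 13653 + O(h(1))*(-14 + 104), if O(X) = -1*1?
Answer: 13563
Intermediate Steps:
h(y) = -½ (h(y) = 2/(-2 - 2) = 2/(-4) = 2*(-¼) = -½)
O(X) = -1
13653 + O(h(1))*(-14 + 104) = 13653 - (-14 + 104) = 13653 - 1*90 = 13653 - 90 = 13563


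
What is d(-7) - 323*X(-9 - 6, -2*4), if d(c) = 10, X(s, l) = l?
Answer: 2594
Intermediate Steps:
d(-7) - 323*X(-9 - 6, -2*4) = 10 - (-646)*4 = 10 - 323*(-8) = 10 + 2584 = 2594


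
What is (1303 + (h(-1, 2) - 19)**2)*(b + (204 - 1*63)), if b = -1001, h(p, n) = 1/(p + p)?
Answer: -1447595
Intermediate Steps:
h(p, n) = 1/(2*p)
(1303 + (h(-1, 2) - 19)**2)*(b + (204 - 1*63)) = (1303 + ((1/2)/(-1) - 19)**2)*(-1001 + (204 - 1*63)) = (1303 + ((1/2)*(-1) - 19)**2)*(-1001 + (204 - 63)) = (1303 + (-1/2 - 19)**2)*(-1001 + 141) = (1303 + (-39/2)**2)*(-860) = (1303 + 1521/4)*(-860) = (6733/4)*(-860) = -1447595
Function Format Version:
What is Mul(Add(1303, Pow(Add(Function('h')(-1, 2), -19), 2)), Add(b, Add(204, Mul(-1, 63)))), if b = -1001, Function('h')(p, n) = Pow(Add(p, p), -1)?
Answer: -1447595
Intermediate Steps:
Function('h')(p, n) = Mul(Rational(1, 2), Pow(p, -1)) (Function('h')(p, n) = Pow(Mul(2, p), -1) = Mul(Rational(1, 2), Pow(p, -1)))
Mul(Add(1303, Pow(Add(Function('h')(-1, 2), -19), 2)), Add(b, Add(204, Mul(-1, 63)))) = Mul(Add(1303, Pow(Add(Mul(Rational(1, 2), Pow(-1, -1)), -19), 2)), Add(-1001, Add(204, Mul(-1, 63)))) = Mul(Add(1303, Pow(Add(Mul(Rational(1, 2), -1), -19), 2)), Add(-1001, Add(204, -63))) = Mul(Add(1303, Pow(Add(Rational(-1, 2), -19), 2)), Add(-1001, 141)) = Mul(Add(1303, Pow(Rational(-39, 2), 2)), -860) = Mul(Add(1303, Rational(1521, 4)), -860) = Mul(Rational(6733, 4), -860) = -1447595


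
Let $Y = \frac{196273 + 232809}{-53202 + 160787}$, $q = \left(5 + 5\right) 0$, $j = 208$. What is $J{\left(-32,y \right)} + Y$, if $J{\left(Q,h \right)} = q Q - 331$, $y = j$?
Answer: $- \frac{35181553}{107585} \approx -327.01$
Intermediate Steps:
$y = 208$
$q = 0$ ($q = 10 \cdot 0 = 0$)
$J{\left(Q,h \right)} = -331$ ($J{\left(Q,h \right)} = 0 Q - 331 = 0 - 331 = -331$)
$Y = \frac{429082}{107585} \approx 3.9883$
$J{\left(-32,y \right)} + Y = -331 + \frac{429082}{107585} = - \frac{35181553}{107585}$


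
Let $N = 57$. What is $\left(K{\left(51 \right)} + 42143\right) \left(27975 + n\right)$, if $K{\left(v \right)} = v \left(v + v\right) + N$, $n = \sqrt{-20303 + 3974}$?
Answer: $1326070950 + 47402 i \sqrt{16329} \approx 1.3261 \cdot 10^{9} + 6.0573 \cdot 10^{6} i$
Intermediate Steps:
$n = i \sqrt{16329}$ ($n = \sqrt{-16329} = i \sqrt{16329} \approx 127.78 i$)
$K{\left(v \right)} = 57 + 2 v^{2}$ ($K{\left(v \right)} = v \left(v + v\right) + 57 = v 2 v + 57 = 2 v^{2} + 57 = 57 + 2 v^{2}$)
$\left(K{\left(51 \right)} + 42143\right) \left(27975 + n\right) = \left(\left(57 + 2 \cdot 51^{2}\right) + 42143\right) \left(27975 + i \sqrt{16329}\right) = \left(\left(57 + 2 \cdot 2601\right) + 42143\right) \left(27975 + i \sqrt{16329}\right) = \left(\left(57 + 5202\right) + 42143\right) \left(27975 + i \sqrt{16329}\right) = \left(5259 + 42143\right) \left(27975 + i \sqrt{16329}\right) = 47402 \left(27975 + i \sqrt{16329}\right) = 1326070950 + 47402 i \sqrt{16329}$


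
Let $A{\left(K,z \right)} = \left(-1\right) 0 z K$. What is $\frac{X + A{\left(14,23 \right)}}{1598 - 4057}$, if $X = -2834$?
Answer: $\frac{2834}{2459} \approx 1.1525$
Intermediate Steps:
$A{\left(K,z \right)} = 0$ ($A{\left(K,z \right)} = 0 z K = 0 K = 0$)
$\frac{X + A{\left(14,23 \right)}}{1598 - 4057} = \frac{-2834 + 0}{1598 - 4057} = - \frac{2834}{-2459} = \left(-2834\right) \left(- \frac{1}{2459}\right) = \frac{2834}{2459}$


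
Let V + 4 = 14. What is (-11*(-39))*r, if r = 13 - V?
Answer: 1287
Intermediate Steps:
V = 10 (V = -4 + 14 = 10)
r = 3 (r = 13 - 1*10 = 13 - 10 = 3)
(-11*(-39))*r = -11*(-39)*3 = 429*3 = 1287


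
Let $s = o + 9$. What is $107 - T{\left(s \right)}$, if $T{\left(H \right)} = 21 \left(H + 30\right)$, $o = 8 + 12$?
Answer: $-1132$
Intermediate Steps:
$o = 20$
$s = 29$ ($s = 20 + 9 = 29$)
$T{\left(H \right)} = 630 + 21 H$ ($T{\left(H \right)} = 21 \left(30 + H\right) = 630 + 21 H$)
$107 - T{\left(s \right)} = 107 - \left(630 + 21 \cdot 29\right) = 107 - \left(630 + 609\right) = 107 - 1239 = -1132$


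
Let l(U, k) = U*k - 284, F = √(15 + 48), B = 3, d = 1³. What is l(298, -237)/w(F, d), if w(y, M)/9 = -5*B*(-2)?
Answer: -7091/27 ≈ -262.63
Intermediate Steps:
d = 1
F = 3*√7 (F = √63 = 3*√7 ≈ 7.9373)
l(U, k) = -284 + U*k
w(y, M) = 270 (w(y, M) = 9*(-5*3*(-2)) = 9*(-15*(-2)) = 9*30 = 270)
l(298, -237)/w(F, d) = (-284 + 298*(-237))/270 = (-284 - 70626)*(1/270) = -70910*1/270 = -7091/27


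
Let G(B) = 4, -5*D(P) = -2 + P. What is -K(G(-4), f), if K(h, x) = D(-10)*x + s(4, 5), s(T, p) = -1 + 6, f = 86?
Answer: -1057/5 ≈ -211.40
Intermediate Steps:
D(P) = 2/5 - P/5 (D(P) = -(-2 + P)/5 = 2/5 - P/5)
s(T, p) = 5
K(h, x) = 5 + 12*x/5 (K(h, x) = (2/5 - 1/5*(-10))*x + 5 = (2/5 + 2)*x + 5 = 12*x/5 + 5 = 5 + 12*x/5)
-K(G(-4), f) = -(5 + (12/5)*86) = -(5 + 1032/5) = -1*1057/5 = -1057/5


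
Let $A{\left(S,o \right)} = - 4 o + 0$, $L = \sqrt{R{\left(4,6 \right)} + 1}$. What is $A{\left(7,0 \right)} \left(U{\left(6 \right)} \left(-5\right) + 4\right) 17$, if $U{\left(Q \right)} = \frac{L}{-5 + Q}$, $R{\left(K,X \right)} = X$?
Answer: $0$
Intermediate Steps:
$L = \sqrt{7}$ ($L = \sqrt{6 + 1} = \sqrt{7} \approx 2.6458$)
$A{\left(S,o \right)} = - 4 o$
$U{\left(Q \right)} = \frac{\sqrt{7}}{-5 + Q}$
$A{\left(7,0 \right)} \left(U{\left(6 \right)} \left(-5\right) + 4\right) 17 = \left(-4\right) 0 \left(\frac{\sqrt{7}}{-5 + 6} \left(-5\right) + 4\right) 17 = 0 \left(\frac{\sqrt{7}}{1} \left(-5\right) + 4\right) 17 = 0 \left(\sqrt{7} \cdot 1 \left(-5\right) + 4\right) 17 = 0 \left(\sqrt{7} \left(-5\right) + 4\right) 17 = 0 \left(- 5 \sqrt{7} + 4\right) 17 = 0 \left(4 - 5 \sqrt{7}\right) 17 = 0 \cdot 17 = 0$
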